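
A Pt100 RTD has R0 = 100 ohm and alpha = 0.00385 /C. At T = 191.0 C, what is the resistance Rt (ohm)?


The RTD equation: Rt = R0 * (1 + alpha * T).
Rt = 100 * (1 + 0.00385 * 191.0)
Rt = 100 * (1 + 0.73535)
Rt = 100 * 1.73535
Rt = 173.535 ohm

173.535 ohm


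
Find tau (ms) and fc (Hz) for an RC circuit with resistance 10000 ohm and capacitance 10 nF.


Time constant: tau = R * C.
tau = 10000 * 1.00e-08 = 0.0001 s
tau = 0.1 ms
Cutoff frequency: fc = 1 / (2*pi*R*C).
fc = 1 / (2*pi*0.0001) = 1591.55 Hz

tau = 0.1 ms, fc = 1591.55 Hz


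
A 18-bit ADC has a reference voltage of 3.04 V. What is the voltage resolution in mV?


The resolution (LSB) of an ADC is Vref / 2^n.
LSB = 3.04 / 2^18
LSB = 3.04 / 262144
LSB = 1.16e-05 V = 0.01159668 mV

0.01159668 mV


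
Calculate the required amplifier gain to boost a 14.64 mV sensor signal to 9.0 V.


Gain = Vout / Vin (converting to same units).
G = 9.0 V / 14.64 mV
G = 9000.0 mV / 14.64 mV
G = 614.75

614.75


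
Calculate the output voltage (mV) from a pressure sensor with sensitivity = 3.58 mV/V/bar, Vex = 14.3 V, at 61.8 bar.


Output = sensitivity * Vex * P.
Vout = 3.58 * 14.3 * 61.8
Vout = 51.194 * 61.8
Vout = 3163.79 mV

3163.79 mV


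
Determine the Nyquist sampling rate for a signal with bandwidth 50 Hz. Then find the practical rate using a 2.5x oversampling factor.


By Nyquist theorem, fs_min = 2 * fmax.
fs_min = 2 * 50 = 100 Hz
Practical rate = 2.5 * fs_min = 2.5 * 100 = 250 Hz

fs_min = 100 Hz, fs_practical = 250 Hz


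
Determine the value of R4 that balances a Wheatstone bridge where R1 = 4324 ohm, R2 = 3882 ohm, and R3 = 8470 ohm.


At balance: R1*R4 = R2*R3, so R4 = R2*R3/R1.
R4 = 3882 * 8470 / 4324
R4 = 32880540 / 4324
R4 = 7604.2 ohm

7604.2 ohm


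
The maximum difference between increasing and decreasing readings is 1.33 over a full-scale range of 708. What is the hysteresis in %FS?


Hysteresis = (max difference / full scale) * 100%.
H = (1.33 / 708) * 100
H = 0.188 %FS

0.188 %FS


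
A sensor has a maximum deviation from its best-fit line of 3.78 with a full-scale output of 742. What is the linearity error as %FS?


Linearity error = (max deviation / full scale) * 100%.
Linearity = (3.78 / 742) * 100
Linearity = 0.509 %FS

0.509 %FS


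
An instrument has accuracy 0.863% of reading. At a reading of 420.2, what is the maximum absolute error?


Absolute error = (accuracy% / 100) * reading.
Error = (0.863 / 100) * 420.2
Error = 0.00863 * 420.2
Error = 3.6263

3.6263


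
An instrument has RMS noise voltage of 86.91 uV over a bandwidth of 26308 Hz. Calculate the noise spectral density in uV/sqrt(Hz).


Noise spectral density = Vrms / sqrt(BW).
NSD = 86.91 / sqrt(26308)
NSD = 86.91 / 162.1974
NSD = 0.5358 uV/sqrt(Hz)

0.5358 uV/sqrt(Hz)


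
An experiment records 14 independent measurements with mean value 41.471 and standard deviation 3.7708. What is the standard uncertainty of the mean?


The standard uncertainty for Type A evaluation is u = s / sqrt(n).
u = 3.7708 / sqrt(14)
u = 3.7708 / 3.7417
u = 1.0078

1.0078


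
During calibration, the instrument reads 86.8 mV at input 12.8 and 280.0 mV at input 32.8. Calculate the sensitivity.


Sensitivity = (y2 - y1) / (x2 - x1).
S = (280.0 - 86.8) / (32.8 - 12.8)
S = 193.2 / 20.0
S = 9.66 mV/unit

9.66 mV/unit


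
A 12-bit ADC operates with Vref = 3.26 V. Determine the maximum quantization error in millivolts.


The maximum quantization error is +/- LSB/2.
LSB = Vref / 2^n = 3.26 / 4096 = 0.0007959 V
Max error = LSB / 2 = 0.0007959 / 2 = 0.00039795 V
Max error = 0.3979 mV

0.3979 mV


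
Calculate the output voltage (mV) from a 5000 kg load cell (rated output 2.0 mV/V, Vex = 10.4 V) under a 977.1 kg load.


Vout = rated_output * Vex * (load / capacity).
Vout = 2.0 * 10.4 * (977.1 / 5000)
Vout = 2.0 * 10.4 * 0.19542
Vout = 4.065 mV

4.065 mV


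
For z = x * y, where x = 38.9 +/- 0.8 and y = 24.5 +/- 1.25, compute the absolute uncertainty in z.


For a product z = x*y, the relative uncertainty is:
uz/z = sqrt((ux/x)^2 + (uy/y)^2)
Relative uncertainties: ux/x = 0.8/38.9 = 0.020566
uy/y = 1.25/24.5 = 0.05102
z = 38.9 * 24.5 = 953.0
uz = 953.0 * sqrt(0.020566^2 + 0.05102^2) = 52.427

52.427


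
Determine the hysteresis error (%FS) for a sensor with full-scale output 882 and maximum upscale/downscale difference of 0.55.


Hysteresis = (max difference / full scale) * 100%.
H = (0.55 / 882) * 100
H = 0.062 %FS

0.062 %FS


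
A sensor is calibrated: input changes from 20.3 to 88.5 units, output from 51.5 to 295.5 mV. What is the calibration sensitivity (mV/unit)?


Sensitivity = (y2 - y1) / (x2 - x1).
S = (295.5 - 51.5) / (88.5 - 20.3)
S = 244.0 / 68.2
S = 3.5777 mV/unit

3.5777 mV/unit


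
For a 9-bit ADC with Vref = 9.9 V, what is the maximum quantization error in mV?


The maximum quantization error is +/- LSB/2.
LSB = Vref / 2^n = 9.9 / 512 = 0.01933594 V
Max error = LSB / 2 = 0.01933594 / 2 = 0.00966797 V
Max error = 9.668 mV

9.668 mV


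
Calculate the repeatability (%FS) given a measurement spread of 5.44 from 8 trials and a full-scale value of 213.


Repeatability = (spread / full scale) * 100%.
R = (5.44 / 213) * 100
R = 2.554 %FS

2.554 %FS


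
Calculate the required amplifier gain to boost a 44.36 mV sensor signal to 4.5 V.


Gain = Vout / Vin (converting to same units).
G = 4.5 V / 44.36 mV
G = 4500.0 mV / 44.36 mV
G = 101.44

101.44


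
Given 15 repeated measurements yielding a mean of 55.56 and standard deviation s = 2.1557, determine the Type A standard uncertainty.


The standard uncertainty for Type A evaluation is u = s / sqrt(n).
u = 2.1557 / sqrt(15)
u = 2.1557 / 3.873
u = 0.5566

0.5566


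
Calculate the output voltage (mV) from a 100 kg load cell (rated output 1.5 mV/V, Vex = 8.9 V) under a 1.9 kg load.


Vout = rated_output * Vex * (load / capacity).
Vout = 1.5 * 8.9 * (1.9 / 100)
Vout = 1.5 * 8.9 * 0.019
Vout = 0.254 mV

0.254 mV


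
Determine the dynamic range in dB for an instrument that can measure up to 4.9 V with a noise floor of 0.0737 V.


Dynamic range = 20 * log10(Vmax / Vnoise).
DR = 20 * log10(4.9 / 0.0737)
DR = 20 * log10(66.49)
DR = 36.45 dB

36.45 dB


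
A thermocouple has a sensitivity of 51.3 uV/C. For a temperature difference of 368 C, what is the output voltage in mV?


The thermocouple output V = sensitivity * dT.
V = 51.3 uV/C * 368 C
V = 18878.4 uV
V = 18.878 mV

18.878 mV


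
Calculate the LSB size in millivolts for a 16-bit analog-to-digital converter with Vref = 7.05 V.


The resolution (LSB) of an ADC is Vref / 2^n.
LSB = 7.05 / 2^16
LSB = 7.05 / 65536
LSB = 0.00010757 V = 0.10757446 mV

0.10757446 mV


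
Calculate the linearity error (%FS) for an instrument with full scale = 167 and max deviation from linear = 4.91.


Linearity error = (max deviation / full scale) * 100%.
Linearity = (4.91 / 167) * 100
Linearity = 2.94 %FS

2.94 %FS


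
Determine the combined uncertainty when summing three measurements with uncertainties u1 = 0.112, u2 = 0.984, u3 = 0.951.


For a sum of independent quantities, uc = sqrt(u1^2 + u2^2 + u3^2).
uc = sqrt(0.112^2 + 0.984^2 + 0.951^2)
uc = sqrt(0.012544 + 0.968256 + 0.904401)
uc = 1.373

1.373


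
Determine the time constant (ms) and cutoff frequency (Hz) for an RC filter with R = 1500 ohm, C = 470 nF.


Time constant: tau = R * C.
tau = 1500 * 4.70e-07 = 0.000705 s
tau = 0.705 ms
Cutoff frequency: fc = 1 / (2*pi*R*C).
fc = 1 / (2*pi*0.000705) = 225.75 Hz

tau = 0.705 ms, fc = 225.75 Hz


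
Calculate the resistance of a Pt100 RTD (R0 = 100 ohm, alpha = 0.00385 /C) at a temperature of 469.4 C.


The RTD equation: Rt = R0 * (1 + alpha * T).
Rt = 100 * (1 + 0.00385 * 469.4)
Rt = 100 * (1 + 1.80719)
Rt = 100 * 2.80719
Rt = 280.719 ohm

280.719 ohm


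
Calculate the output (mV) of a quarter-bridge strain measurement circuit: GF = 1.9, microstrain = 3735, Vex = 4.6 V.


Quarter bridge output: Vout = (GF * epsilon * Vex) / 4.
Vout = (1.9 * 3735e-6 * 4.6) / 4
Vout = 0.0326439 / 4 V
Vout = 0.00816097 V = 8.161 mV

8.161 mV


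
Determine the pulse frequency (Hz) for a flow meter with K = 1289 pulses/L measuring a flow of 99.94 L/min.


Frequency = K * Q / 60 (converting L/min to L/s).
f = 1289 * 99.94 / 60
f = 128822.66 / 60
f = 2147.04 Hz

2147.04 Hz


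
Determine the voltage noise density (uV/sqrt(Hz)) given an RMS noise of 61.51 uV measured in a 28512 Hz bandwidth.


Noise spectral density = Vrms / sqrt(BW).
NSD = 61.51 / sqrt(28512)
NSD = 61.51 / 168.855
NSD = 0.3643 uV/sqrt(Hz)

0.3643 uV/sqrt(Hz)


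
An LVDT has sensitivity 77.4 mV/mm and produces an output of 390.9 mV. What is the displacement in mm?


Displacement = Vout / sensitivity.
d = 390.9 / 77.4
d = 5.05 mm

5.05 mm


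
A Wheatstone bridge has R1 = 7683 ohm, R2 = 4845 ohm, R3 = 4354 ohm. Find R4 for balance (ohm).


At balance: R1*R4 = R2*R3, so R4 = R2*R3/R1.
R4 = 4845 * 4354 / 7683
R4 = 21095130 / 7683
R4 = 2745.69 ohm

2745.69 ohm


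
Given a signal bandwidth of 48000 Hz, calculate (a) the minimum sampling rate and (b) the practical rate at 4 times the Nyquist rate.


By Nyquist theorem, fs_min = 2 * fmax.
fs_min = 2 * 48000 = 96000 Hz
Practical rate = 4 * fs_min = 4 * 96000 = 384000 Hz

fs_min = 96000 Hz, fs_practical = 384000 Hz


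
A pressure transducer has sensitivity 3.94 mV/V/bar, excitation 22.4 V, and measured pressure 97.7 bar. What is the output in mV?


Output = sensitivity * Vex * P.
Vout = 3.94 * 22.4 * 97.7
Vout = 88.256 * 97.7
Vout = 8622.61 mV

8622.61 mV


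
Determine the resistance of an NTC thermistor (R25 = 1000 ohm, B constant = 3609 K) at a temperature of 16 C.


NTC thermistor equation: Rt = R25 * exp(B * (1/T - 1/T25)).
T in Kelvin: 289.15 K, T25 = 298.15 K
1/T - 1/T25 = 1/289.15 - 1/298.15 = 0.0001044
B * (1/T - 1/T25) = 3609 * 0.0001044 = 0.3768
Rt = 1000 * exp(0.3768) = 1457.6 ohm

1457.6 ohm


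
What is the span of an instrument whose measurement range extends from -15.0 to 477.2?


Span = upper range - lower range.
Span = 477.2 - (-15.0)
Span = 492.2

492.2


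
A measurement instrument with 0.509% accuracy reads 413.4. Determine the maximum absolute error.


Absolute error = (accuracy% / 100) * reading.
Error = (0.509 / 100) * 413.4
Error = 0.00509 * 413.4
Error = 2.1042

2.1042


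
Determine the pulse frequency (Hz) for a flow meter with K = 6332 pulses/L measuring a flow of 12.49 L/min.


Frequency = K * Q / 60 (converting L/min to L/s).
f = 6332 * 12.49 / 60
f = 79086.68 / 60
f = 1318.11 Hz

1318.11 Hz


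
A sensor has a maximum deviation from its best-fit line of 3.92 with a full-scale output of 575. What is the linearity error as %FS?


Linearity error = (max deviation / full scale) * 100%.
Linearity = (3.92 / 575) * 100
Linearity = 0.682 %FS

0.682 %FS


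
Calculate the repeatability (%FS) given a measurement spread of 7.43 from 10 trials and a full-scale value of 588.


Repeatability = (spread / full scale) * 100%.
R = (7.43 / 588) * 100
R = 1.264 %FS

1.264 %FS


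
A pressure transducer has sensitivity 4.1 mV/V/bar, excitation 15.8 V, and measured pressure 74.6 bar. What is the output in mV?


Output = sensitivity * Vex * P.
Vout = 4.1 * 15.8 * 74.6
Vout = 64.78 * 74.6
Vout = 4832.59 mV

4832.59 mV


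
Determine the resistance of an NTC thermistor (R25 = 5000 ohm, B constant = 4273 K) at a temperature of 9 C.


NTC thermistor equation: Rt = R25 * exp(B * (1/T - 1/T25)).
T in Kelvin: 282.15 K, T25 = 298.15 K
1/T - 1/T25 = 1/282.15 - 1/298.15 = 0.0001902
B * (1/T - 1/T25) = 4273 * 0.0001902 = 0.8127
Rt = 5000 * exp(0.8127) = 11270.1 ohm

11270.1 ohm


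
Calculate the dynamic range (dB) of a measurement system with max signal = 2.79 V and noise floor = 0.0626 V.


Dynamic range = 20 * log10(Vmax / Vnoise).
DR = 20 * log10(2.79 / 0.0626)
DR = 20 * log10(44.57)
DR = 32.98 dB

32.98 dB


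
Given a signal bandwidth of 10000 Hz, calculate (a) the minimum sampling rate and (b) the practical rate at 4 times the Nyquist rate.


By Nyquist theorem, fs_min = 2 * fmax.
fs_min = 2 * 10000 = 20000 Hz
Practical rate = 4 * fs_min = 4 * 20000 = 80000 Hz

fs_min = 20000 Hz, fs_practical = 80000 Hz


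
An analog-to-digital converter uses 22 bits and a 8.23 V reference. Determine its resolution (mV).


The resolution (LSB) of an ADC is Vref / 2^n.
LSB = 8.23 / 2^22
LSB = 8.23 / 4194304
LSB = 1.96e-06 V = 0.00196218 mV

0.00196218 mV


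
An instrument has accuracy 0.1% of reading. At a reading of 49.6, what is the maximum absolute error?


Absolute error = (accuracy% / 100) * reading.
Error = (0.1 / 100) * 49.6
Error = 0.001 * 49.6
Error = 0.0496

0.0496


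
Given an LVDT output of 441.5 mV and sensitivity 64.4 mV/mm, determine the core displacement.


Displacement = Vout / sensitivity.
d = 441.5 / 64.4
d = 6.856 mm

6.856 mm


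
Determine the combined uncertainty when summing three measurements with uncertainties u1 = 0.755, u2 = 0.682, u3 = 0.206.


For a sum of independent quantities, uc = sqrt(u1^2 + u2^2 + u3^2).
uc = sqrt(0.755^2 + 0.682^2 + 0.206^2)
uc = sqrt(0.570025 + 0.465124 + 0.042436)
uc = 1.0381

1.0381


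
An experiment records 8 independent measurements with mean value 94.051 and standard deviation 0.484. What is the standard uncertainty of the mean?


The standard uncertainty for Type A evaluation is u = s / sqrt(n).
u = 0.484 / sqrt(8)
u = 0.484 / 2.8284
u = 0.1711

0.1711


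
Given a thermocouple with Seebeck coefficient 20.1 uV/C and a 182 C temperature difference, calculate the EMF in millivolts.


The thermocouple output V = sensitivity * dT.
V = 20.1 uV/C * 182 C
V = 3658.2 uV
V = 3.658 mV

3.658 mV


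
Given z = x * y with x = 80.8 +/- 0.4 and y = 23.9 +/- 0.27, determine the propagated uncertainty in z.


For a product z = x*y, the relative uncertainty is:
uz/z = sqrt((ux/x)^2 + (uy/y)^2)
Relative uncertainties: ux/x = 0.4/80.8 = 0.00495
uy/y = 0.27/23.9 = 0.011297
z = 80.8 * 23.9 = 1931.1
uz = 1931.1 * sqrt(0.00495^2 + 0.011297^2) = 23.819

23.819


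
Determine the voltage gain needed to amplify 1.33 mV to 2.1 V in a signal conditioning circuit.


Gain = Vout / Vin (converting to same units).
G = 2.1 V / 1.33 mV
G = 2100.0 mV / 1.33 mV
G = 1578.95

1578.95


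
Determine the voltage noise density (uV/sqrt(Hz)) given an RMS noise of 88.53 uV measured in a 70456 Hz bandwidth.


Noise spectral density = Vrms / sqrt(BW).
NSD = 88.53 / sqrt(70456)
NSD = 88.53 / 265.4355
NSD = 0.3335 uV/sqrt(Hz)

0.3335 uV/sqrt(Hz)


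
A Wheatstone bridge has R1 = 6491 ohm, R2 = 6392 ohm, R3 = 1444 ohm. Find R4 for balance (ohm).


At balance: R1*R4 = R2*R3, so R4 = R2*R3/R1.
R4 = 6392 * 1444 / 6491
R4 = 9230048 / 6491
R4 = 1421.98 ohm

1421.98 ohm


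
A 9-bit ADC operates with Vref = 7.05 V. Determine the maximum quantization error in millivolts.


The maximum quantization error is +/- LSB/2.
LSB = Vref / 2^n = 7.05 / 512 = 0.01376953 V
Max error = LSB / 2 = 0.01376953 / 2 = 0.00688477 V
Max error = 6.8848 mV

6.8848 mV


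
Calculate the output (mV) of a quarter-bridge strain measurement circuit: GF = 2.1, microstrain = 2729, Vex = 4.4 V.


Quarter bridge output: Vout = (GF * epsilon * Vex) / 4.
Vout = (2.1 * 2729e-6 * 4.4) / 4
Vout = 0.02521596 / 4 V
Vout = 0.00630399 V = 6.304 mV

6.304 mV


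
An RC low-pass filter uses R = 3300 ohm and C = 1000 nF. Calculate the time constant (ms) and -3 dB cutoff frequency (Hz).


Time constant: tau = R * C.
tau = 3300 * 1.00e-06 = 0.0033 s
tau = 3.3 ms
Cutoff frequency: fc = 1 / (2*pi*R*C).
fc = 1 / (2*pi*0.0033) = 48.23 Hz

tau = 3.3 ms, fc = 48.23 Hz


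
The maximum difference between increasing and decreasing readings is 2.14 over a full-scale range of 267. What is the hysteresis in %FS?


Hysteresis = (max difference / full scale) * 100%.
H = (2.14 / 267) * 100
H = 0.801 %FS

0.801 %FS


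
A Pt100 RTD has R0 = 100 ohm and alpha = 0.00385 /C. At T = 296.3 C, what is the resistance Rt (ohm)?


The RTD equation: Rt = R0 * (1 + alpha * T).
Rt = 100 * (1 + 0.00385 * 296.3)
Rt = 100 * (1 + 1.140755)
Rt = 100 * 2.140755
Rt = 214.076 ohm

214.076 ohm


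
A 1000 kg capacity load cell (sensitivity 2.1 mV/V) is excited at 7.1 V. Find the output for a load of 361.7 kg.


Vout = rated_output * Vex * (load / capacity).
Vout = 2.1 * 7.1 * (361.7 / 1000)
Vout = 2.1 * 7.1 * 0.3617
Vout = 5.393 mV

5.393 mV


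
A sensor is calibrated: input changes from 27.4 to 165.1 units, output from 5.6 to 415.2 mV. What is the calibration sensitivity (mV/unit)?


Sensitivity = (y2 - y1) / (x2 - x1).
S = (415.2 - 5.6) / (165.1 - 27.4)
S = 409.6 / 137.7
S = 2.9746 mV/unit

2.9746 mV/unit


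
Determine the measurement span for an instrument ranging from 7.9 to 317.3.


Span = upper range - lower range.
Span = 317.3 - (7.9)
Span = 309.4

309.4


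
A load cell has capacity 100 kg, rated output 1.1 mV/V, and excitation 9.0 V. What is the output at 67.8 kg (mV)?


Vout = rated_output * Vex * (load / capacity).
Vout = 1.1 * 9.0 * (67.8 / 100)
Vout = 1.1 * 9.0 * 0.678
Vout = 6.712 mV

6.712 mV


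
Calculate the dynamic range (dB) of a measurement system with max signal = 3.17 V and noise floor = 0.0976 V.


Dynamic range = 20 * log10(Vmax / Vnoise).
DR = 20 * log10(3.17 / 0.0976)
DR = 20 * log10(32.48)
DR = 30.23 dB

30.23 dB


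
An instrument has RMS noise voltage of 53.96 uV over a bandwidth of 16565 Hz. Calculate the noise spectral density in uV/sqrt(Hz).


Noise spectral density = Vrms / sqrt(BW).
NSD = 53.96 / sqrt(16565)
NSD = 53.96 / 128.7051
NSD = 0.4193 uV/sqrt(Hz)

0.4193 uV/sqrt(Hz)


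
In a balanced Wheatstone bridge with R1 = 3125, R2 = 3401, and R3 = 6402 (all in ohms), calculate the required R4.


At balance: R1*R4 = R2*R3, so R4 = R2*R3/R1.
R4 = 3401 * 6402 / 3125
R4 = 21773202 / 3125
R4 = 6967.42 ohm

6967.42 ohm


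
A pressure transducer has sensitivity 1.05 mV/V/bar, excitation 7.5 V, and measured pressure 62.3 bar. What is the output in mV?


Output = sensitivity * Vex * P.
Vout = 1.05 * 7.5 * 62.3
Vout = 7.875 * 62.3
Vout = 490.61 mV

490.61 mV


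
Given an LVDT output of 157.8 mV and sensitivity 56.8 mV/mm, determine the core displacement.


Displacement = Vout / sensitivity.
d = 157.8 / 56.8
d = 2.778 mm

2.778 mm


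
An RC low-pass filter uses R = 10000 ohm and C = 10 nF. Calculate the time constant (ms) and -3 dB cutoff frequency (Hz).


Time constant: tau = R * C.
tau = 10000 * 1.00e-08 = 0.0001 s
tau = 0.1 ms
Cutoff frequency: fc = 1 / (2*pi*R*C).
fc = 1 / (2*pi*0.0001) = 1591.55 Hz

tau = 0.1 ms, fc = 1591.55 Hz


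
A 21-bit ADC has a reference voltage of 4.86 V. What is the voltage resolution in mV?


The resolution (LSB) of an ADC is Vref / 2^n.
LSB = 4.86 / 2^21
LSB = 4.86 / 2097152
LSB = 2.32e-06 V = 0.00231743 mV

0.00231743 mV


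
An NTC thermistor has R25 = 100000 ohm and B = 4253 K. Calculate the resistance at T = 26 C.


NTC thermistor equation: Rt = R25 * exp(B * (1/T - 1/T25)).
T in Kelvin: 299.15 K, T25 = 298.15 K
1/T - 1/T25 = 1/299.15 - 1/298.15 = -1.121e-05
B * (1/T - 1/T25) = 4253 * -1.121e-05 = -0.0477
Rt = 100000 * exp(-0.0477) = 95343.5 ohm

95343.5 ohm


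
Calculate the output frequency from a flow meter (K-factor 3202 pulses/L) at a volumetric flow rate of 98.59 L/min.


Frequency = K * Q / 60 (converting L/min to L/s).
f = 3202 * 98.59 / 60
f = 315685.18 / 60
f = 5261.42 Hz

5261.42 Hz


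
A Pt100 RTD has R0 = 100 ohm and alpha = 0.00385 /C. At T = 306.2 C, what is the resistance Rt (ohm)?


The RTD equation: Rt = R0 * (1 + alpha * T).
Rt = 100 * (1 + 0.00385 * 306.2)
Rt = 100 * (1 + 1.17887)
Rt = 100 * 2.17887
Rt = 217.887 ohm

217.887 ohm


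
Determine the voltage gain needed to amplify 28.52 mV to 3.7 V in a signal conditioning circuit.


Gain = Vout / Vin (converting to same units).
G = 3.7 V / 28.52 mV
G = 3700.0 mV / 28.52 mV
G = 129.73

129.73


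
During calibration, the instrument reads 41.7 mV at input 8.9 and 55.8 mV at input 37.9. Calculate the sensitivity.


Sensitivity = (y2 - y1) / (x2 - x1).
S = (55.8 - 41.7) / (37.9 - 8.9)
S = 14.1 / 29.0
S = 0.4862 mV/unit

0.4862 mV/unit


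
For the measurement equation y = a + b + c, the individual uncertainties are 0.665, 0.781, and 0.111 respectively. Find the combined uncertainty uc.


For a sum of independent quantities, uc = sqrt(u1^2 + u2^2 + u3^2).
uc = sqrt(0.665^2 + 0.781^2 + 0.111^2)
uc = sqrt(0.442225 + 0.609961 + 0.012321)
uc = 1.0317

1.0317


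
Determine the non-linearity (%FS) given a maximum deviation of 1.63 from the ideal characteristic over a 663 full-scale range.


Linearity error = (max deviation / full scale) * 100%.
Linearity = (1.63 / 663) * 100
Linearity = 0.246 %FS

0.246 %FS


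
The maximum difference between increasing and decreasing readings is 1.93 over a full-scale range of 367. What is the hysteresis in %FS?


Hysteresis = (max difference / full scale) * 100%.
H = (1.93 / 367) * 100
H = 0.526 %FS

0.526 %FS


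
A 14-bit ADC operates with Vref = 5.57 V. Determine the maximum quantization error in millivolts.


The maximum quantization error is +/- LSB/2.
LSB = Vref / 2^n = 5.57 / 16384 = 0.00033997 V
Max error = LSB / 2 = 0.00033997 / 2 = 0.00016998 V
Max error = 0.17 mV

0.17 mV


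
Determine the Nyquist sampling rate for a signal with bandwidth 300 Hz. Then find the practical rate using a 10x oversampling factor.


By Nyquist theorem, fs_min = 2 * fmax.
fs_min = 2 * 300 = 600 Hz
Practical rate = 10 * fs_min = 10 * 600 = 6000 Hz

fs_min = 600 Hz, fs_practical = 6000 Hz


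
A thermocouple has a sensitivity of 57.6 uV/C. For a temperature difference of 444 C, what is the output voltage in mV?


The thermocouple output V = sensitivity * dT.
V = 57.6 uV/C * 444 C
V = 25574.4 uV
V = 25.574 mV

25.574 mV


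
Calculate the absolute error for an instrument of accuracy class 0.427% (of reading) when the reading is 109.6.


Absolute error = (accuracy% / 100) * reading.
Error = (0.427 / 100) * 109.6
Error = 0.00427 * 109.6
Error = 0.468

0.468


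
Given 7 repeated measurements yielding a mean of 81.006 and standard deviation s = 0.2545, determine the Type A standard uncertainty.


The standard uncertainty for Type A evaluation is u = s / sqrt(n).
u = 0.2545 / sqrt(7)
u = 0.2545 / 2.6458
u = 0.0962

0.0962


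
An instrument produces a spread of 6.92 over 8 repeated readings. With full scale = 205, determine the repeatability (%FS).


Repeatability = (spread / full scale) * 100%.
R = (6.92 / 205) * 100
R = 3.376 %FS

3.376 %FS


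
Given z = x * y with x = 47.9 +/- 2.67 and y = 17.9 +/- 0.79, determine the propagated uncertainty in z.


For a product z = x*y, the relative uncertainty is:
uz/z = sqrt((ux/x)^2 + (uy/y)^2)
Relative uncertainties: ux/x = 2.67/47.9 = 0.055741
uy/y = 0.79/17.9 = 0.044134
z = 47.9 * 17.9 = 857.4
uz = 857.4 * sqrt(0.055741^2 + 0.044134^2) = 60.96

60.96


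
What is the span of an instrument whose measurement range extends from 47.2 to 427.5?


Span = upper range - lower range.
Span = 427.5 - (47.2)
Span = 380.3

380.3


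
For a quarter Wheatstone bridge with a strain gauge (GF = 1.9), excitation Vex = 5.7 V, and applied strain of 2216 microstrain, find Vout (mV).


Quarter bridge output: Vout = (GF * epsilon * Vex) / 4.
Vout = (1.9 * 2216e-6 * 5.7) / 4
Vout = 0.02399928 / 4 V
Vout = 0.00599982 V = 5.9998 mV

5.9998 mV


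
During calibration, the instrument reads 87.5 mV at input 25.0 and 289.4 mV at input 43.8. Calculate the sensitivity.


Sensitivity = (y2 - y1) / (x2 - x1).
S = (289.4 - 87.5) / (43.8 - 25.0)
S = 201.9 / 18.8
S = 10.7394 mV/unit

10.7394 mV/unit


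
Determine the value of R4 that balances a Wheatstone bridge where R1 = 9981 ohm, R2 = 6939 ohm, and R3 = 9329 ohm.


At balance: R1*R4 = R2*R3, so R4 = R2*R3/R1.
R4 = 6939 * 9329 / 9981
R4 = 64733931 / 9981
R4 = 6485.72 ohm

6485.72 ohm


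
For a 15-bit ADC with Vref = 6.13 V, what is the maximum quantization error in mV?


The maximum quantization error is +/- LSB/2.
LSB = Vref / 2^n = 6.13 / 32768 = 0.00018707 V
Max error = LSB / 2 = 0.00018707 / 2 = 9.354e-05 V
Max error = 0.0935 mV

0.0935 mV


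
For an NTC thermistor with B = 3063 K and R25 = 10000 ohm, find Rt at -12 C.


NTC thermistor equation: Rt = R25 * exp(B * (1/T - 1/T25)).
T in Kelvin: 261.15 K, T25 = 298.15 K
1/T - 1/T25 = 1/261.15 - 1/298.15 = 0.0004752
B * (1/T - 1/T25) = 3063 * 0.0004752 = 1.4555
Rt = 10000 * exp(1.4555) = 42867.9 ohm

42867.9 ohm


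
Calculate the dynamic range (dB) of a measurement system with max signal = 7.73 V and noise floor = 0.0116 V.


Dynamic range = 20 * log10(Vmax / Vnoise).
DR = 20 * log10(7.73 / 0.0116)
DR = 20 * log10(666.38)
DR = 56.47 dB

56.47 dB


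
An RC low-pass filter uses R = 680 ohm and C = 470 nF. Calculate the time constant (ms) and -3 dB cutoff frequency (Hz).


Time constant: tau = R * C.
tau = 680 * 4.70e-07 = 0.0003196 s
tau = 0.3196 ms
Cutoff frequency: fc = 1 / (2*pi*R*C).
fc = 1 / (2*pi*0.0003196) = 497.98 Hz

tau = 0.3196 ms, fc = 497.98 Hz


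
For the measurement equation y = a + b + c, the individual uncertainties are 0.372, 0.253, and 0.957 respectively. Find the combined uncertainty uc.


For a sum of independent quantities, uc = sqrt(u1^2 + u2^2 + u3^2).
uc = sqrt(0.372^2 + 0.253^2 + 0.957^2)
uc = sqrt(0.138384 + 0.064009 + 0.915849)
uc = 1.0575

1.0575


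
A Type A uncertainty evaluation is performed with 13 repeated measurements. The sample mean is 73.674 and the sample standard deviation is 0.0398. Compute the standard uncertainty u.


The standard uncertainty for Type A evaluation is u = s / sqrt(n).
u = 0.0398 / sqrt(13)
u = 0.0398 / 3.6056
u = 0.011

0.011


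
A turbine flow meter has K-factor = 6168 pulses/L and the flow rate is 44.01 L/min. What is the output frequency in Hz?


Frequency = K * Q / 60 (converting L/min to L/s).
f = 6168 * 44.01 / 60
f = 271453.68 / 60
f = 4524.23 Hz

4524.23 Hz


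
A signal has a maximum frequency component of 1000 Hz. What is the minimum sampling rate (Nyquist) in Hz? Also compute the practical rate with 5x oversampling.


By Nyquist theorem, fs_min = 2 * fmax.
fs_min = 2 * 1000 = 2000 Hz
Practical rate = 5 * fs_min = 5 * 2000 = 10000 Hz

fs_min = 2000 Hz, fs_practical = 10000 Hz


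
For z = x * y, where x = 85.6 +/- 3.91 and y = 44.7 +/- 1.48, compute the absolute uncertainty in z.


For a product z = x*y, the relative uncertainty is:
uz/z = sqrt((ux/x)^2 + (uy/y)^2)
Relative uncertainties: ux/x = 3.91/85.6 = 0.045678
uy/y = 1.48/44.7 = 0.03311
z = 85.6 * 44.7 = 3826.3
uz = 3826.3 * sqrt(0.045678^2 + 0.03311^2) = 215.863

215.863


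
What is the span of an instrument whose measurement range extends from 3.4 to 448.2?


Span = upper range - lower range.
Span = 448.2 - (3.4)
Span = 444.8

444.8


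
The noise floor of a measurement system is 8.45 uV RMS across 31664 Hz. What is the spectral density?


Noise spectral density = Vrms / sqrt(BW).
NSD = 8.45 / sqrt(31664)
NSD = 8.45 / 177.9438
NSD = 0.0475 uV/sqrt(Hz)

0.0475 uV/sqrt(Hz)


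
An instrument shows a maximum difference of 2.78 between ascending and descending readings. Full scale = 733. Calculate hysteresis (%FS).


Hysteresis = (max difference / full scale) * 100%.
H = (2.78 / 733) * 100
H = 0.379 %FS

0.379 %FS


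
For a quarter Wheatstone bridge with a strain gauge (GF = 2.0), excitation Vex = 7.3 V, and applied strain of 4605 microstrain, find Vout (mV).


Quarter bridge output: Vout = (GF * epsilon * Vex) / 4.
Vout = (2.0 * 4605e-6 * 7.3) / 4
Vout = 0.067233 / 4 V
Vout = 0.01680825 V = 16.8083 mV

16.8083 mV


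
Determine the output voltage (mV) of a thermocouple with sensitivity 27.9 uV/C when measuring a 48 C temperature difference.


The thermocouple output V = sensitivity * dT.
V = 27.9 uV/C * 48 C
V = 1339.2 uV
V = 1.339 mV

1.339 mV


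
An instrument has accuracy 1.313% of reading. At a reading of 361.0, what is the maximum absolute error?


Absolute error = (accuracy% / 100) * reading.
Error = (1.313 / 100) * 361.0
Error = 0.01313 * 361.0
Error = 4.7399

4.7399


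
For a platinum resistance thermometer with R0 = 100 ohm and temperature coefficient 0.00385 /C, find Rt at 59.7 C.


The RTD equation: Rt = R0 * (1 + alpha * T).
Rt = 100 * (1 + 0.00385 * 59.7)
Rt = 100 * (1 + 0.229845)
Rt = 100 * 1.229845
Rt = 122.985 ohm

122.985 ohm


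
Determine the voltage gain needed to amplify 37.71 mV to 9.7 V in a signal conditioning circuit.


Gain = Vout / Vin (converting to same units).
G = 9.7 V / 37.71 mV
G = 9700.0 mV / 37.71 mV
G = 257.23

257.23


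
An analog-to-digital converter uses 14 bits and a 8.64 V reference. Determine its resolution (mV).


The resolution (LSB) of an ADC is Vref / 2^n.
LSB = 8.64 / 2^14
LSB = 8.64 / 16384
LSB = 0.00052734 V = 0.52734375 mV

0.52734375 mV


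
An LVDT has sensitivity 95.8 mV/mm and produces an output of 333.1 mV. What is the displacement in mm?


Displacement = Vout / sensitivity.
d = 333.1 / 95.8
d = 3.477 mm

3.477 mm


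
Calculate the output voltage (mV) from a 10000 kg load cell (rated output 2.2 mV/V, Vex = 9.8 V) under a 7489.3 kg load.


Vout = rated_output * Vex * (load / capacity).
Vout = 2.2 * 9.8 * (7489.3 / 10000)
Vout = 2.2 * 9.8 * 0.74893
Vout = 16.147 mV

16.147 mV


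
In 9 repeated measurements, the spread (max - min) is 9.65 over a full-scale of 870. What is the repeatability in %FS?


Repeatability = (spread / full scale) * 100%.
R = (9.65 / 870) * 100
R = 1.109 %FS

1.109 %FS


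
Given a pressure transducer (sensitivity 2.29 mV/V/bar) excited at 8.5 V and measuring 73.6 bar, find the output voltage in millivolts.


Output = sensitivity * Vex * P.
Vout = 2.29 * 8.5 * 73.6
Vout = 19.465 * 73.6
Vout = 1432.62 mV

1432.62 mV


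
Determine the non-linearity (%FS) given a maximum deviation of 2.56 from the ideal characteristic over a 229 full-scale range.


Linearity error = (max deviation / full scale) * 100%.
Linearity = (2.56 / 229) * 100
Linearity = 1.118 %FS

1.118 %FS


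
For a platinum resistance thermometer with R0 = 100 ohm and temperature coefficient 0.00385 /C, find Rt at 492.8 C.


The RTD equation: Rt = R0 * (1 + alpha * T).
Rt = 100 * (1 + 0.00385 * 492.8)
Rt = 100 * (1 + 1.89728)
Rt = 100 * 2.89728
Rt = 289.728 ohm

289.728 ohm


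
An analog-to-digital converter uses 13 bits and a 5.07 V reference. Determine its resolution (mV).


The resolution (LSB) of an ADC is Vref / 2^n.
LSB = 5.07 / 2^13
LSB = 5.07 / 8192
LSB = 0.0006189 V = 0.61889648 mV

0.61889648 mV


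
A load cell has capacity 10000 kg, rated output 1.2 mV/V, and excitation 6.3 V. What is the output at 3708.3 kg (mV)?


Vout = rated_output * Vex * (load / capacity).
Vout = 1.2 * 6.3 * (3708.3 / 10000)
Vout = 1.2 * 6.3 * 0.37083
Vout = 2.803 mV

2.803 mV


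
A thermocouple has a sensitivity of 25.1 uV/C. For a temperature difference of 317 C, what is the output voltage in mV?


The thermocouple output V = sensitivity * dT.
V = 25.1 uV/C * 317 C
V = 7956.7 uV
V = 7.957 mV

7.957 mV


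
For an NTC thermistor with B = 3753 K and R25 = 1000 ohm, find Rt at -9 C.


NTC thermistor equation: Rt = R25 * exp(B * (1/T - 1/T25)).
T in Kelvin: 264.15 K, T25 = 298.15 K
1/T - 1/T25 = 1/264.15 - 1/298.15 = 0.00043171
B * (1/T - 1/T25) = 3753 * 0.00043171 = 1.6202
Rt = 1000 * exp(1.6202) = 5054.2 ohm

5054.2 ohm


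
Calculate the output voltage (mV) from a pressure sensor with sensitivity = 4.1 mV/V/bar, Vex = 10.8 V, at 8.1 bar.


Output = sensitivity * Vex * P.
Vout = 4.1 * 10.8 * 8.1
Vout = 44.28 * 8.1
Vout = 358.67 mV

358.67 mV


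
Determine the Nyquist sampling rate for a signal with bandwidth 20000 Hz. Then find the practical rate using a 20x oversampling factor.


By Nyquist theorem, fs_min = 2 * fmax.
fs_min = 2 * 20000 = 40000 Hz
Practical rate = 20 * fs_min = 20 * 40000 = 800000 Hz

fs_min = 40000 Hz, fs_practical = 800000 Hz


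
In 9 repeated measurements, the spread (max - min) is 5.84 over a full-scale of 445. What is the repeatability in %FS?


Repeatability = (spread / full scale) * 100%.
R = (5.84 / 445) * 100
R = 1.312 %FS

1.312 %FS


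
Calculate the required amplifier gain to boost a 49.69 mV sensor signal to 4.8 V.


Gain = Vout / Vin (converting to same units).
G = 4.8 V / 49.69 mV
G = 4800.0 mV / 49.69 mV
G = 96.6

96.6


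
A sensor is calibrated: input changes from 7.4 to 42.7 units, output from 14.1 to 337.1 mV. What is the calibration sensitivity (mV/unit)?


Sensitivity = (y2 - y1) / (x2 - x1).
S = (337.1 - 14.1) / (42.7 - 7.4)
S = 323.0 / 35.3
S = 9.1501 mV/unit

9.1501 mV/unit


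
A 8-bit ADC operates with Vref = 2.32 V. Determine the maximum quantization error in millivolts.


The maximum quantization error is +/- LSB/2.
LSB = Vref / 2^n = 2.32 / 256 = 0.0090625 V
Max error = LSB / 2 = 0.0090625 / 2 = 0.00453125 V
Max error = 4.5312 mV

4.5312 mV


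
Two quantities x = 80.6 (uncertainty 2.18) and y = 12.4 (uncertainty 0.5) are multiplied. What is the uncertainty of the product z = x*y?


For a product z = x*y, the relative uncertainty is:
uz/z = sqrt((ux/x)^2 + (uy/y)^2)
Relative uncertainties: ux/x = 2.18/80.6 = 0.027047
uy/y = 0.5/12.4 = 0.040323
z = 80.6 * 12.4 = 999.4
uz = 999.4 * sqrt(0.027047^2 + 0.040323^2) = 48.526

48.526


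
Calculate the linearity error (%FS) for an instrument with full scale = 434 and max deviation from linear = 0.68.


Linearity error = (max deviation / full scale) * 100%.
Linearity = (0.68 / 434) * 100
Linearity = 0.157 %FS

0.157 %FS


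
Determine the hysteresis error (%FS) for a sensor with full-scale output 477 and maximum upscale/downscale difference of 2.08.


Hysteresis = (max difference / full scale) * 100%.
H = (2.08 / 477) * 100
H = 0.436 %FS

0.436 %FS


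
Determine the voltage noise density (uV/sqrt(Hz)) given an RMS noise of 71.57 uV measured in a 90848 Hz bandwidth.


Noise spectral density = Vrms / sqrt(BW).
NSD = 71.57 / sqrt(90848)
NSD = 71.57 / 301.41
NSD = 0.2375 uV/sqrt(Hz)

0.2375 uV/sqrt(Hz)


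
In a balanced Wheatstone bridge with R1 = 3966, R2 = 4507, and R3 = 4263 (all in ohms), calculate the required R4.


At balance: R1*R4 = R2*R3, so R4 = R2*R3/R1.
R4 = 4507 * 4263 / 3966
R4 = 19213341 / 3966
R4 = 4844.51 ohm

4844.51 ohm


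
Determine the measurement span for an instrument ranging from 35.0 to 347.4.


Span = upper range - lower range.
Span = 347.4 - (35.0)
Span = 312.4

312.4


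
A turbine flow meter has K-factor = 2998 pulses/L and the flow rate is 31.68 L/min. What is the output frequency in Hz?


Frequency = K * Q / 60 (converting L/min to L/s).
f = 2998 * 31.68 / 60
f = 94976.64 / 60
f = 1582.94 Hz

1582.94 Hz


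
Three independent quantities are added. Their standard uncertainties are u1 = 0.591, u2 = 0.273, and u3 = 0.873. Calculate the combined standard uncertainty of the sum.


For a sum of independent quantities, uc = sqrt(u1^2 + u2^2 + u3^2).
uc = sqrt(0.591^2 + 0.273^2 + 0.873^2)
uc = sqrt(0.349281 + 0.074529 + 0.762129)
uc = 1.089

1.089


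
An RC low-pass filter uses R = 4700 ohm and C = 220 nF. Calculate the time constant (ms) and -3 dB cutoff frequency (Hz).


Time constant: tau = R * C.
tau = 4700 * 2.20e-07 = 0.001034 s
tau = 1.034 ms
Cutoff frequency: fc = 1 / (2*pi*R*C).
fc = 1 / (2*pi*0.001034) = 153.92 Hz

tau = 1.034 ms, fc = 153.92 Hz


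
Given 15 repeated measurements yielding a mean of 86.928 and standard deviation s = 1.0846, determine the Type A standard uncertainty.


The standard uncertainty for Type A evaluation is u = s / sqrt(n).
u = 1.0846 / sqrt(15)
u = 1.0846 / 3.873
u = 0.28

0.28


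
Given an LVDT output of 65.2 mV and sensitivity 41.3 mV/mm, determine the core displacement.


Displacement = Vout / sensitivity.
d = 65.2 / 41.3
d = 1.579 mm

1.579 mm


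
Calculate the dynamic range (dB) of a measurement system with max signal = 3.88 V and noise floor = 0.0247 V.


Dynamic range = 20 * log10(Vmax / Vnoise).
DR = 20 * log10(3.88 / 0.0247)
DR = 20 * log10(157.09)
DR = 43.92 dB

43.92 dB


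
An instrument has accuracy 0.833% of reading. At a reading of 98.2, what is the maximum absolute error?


Absolute error = (accuracy% / 100) * reading.
Error = (0.833 / 100) * 98.2
Error = 0.00833 * 98.2
Error = 0.818

0.818


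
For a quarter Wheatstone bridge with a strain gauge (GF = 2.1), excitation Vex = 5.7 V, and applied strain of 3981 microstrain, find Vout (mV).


Quarter bridge output: Vout = (GF * epsilon * Vex) / 4.
Vout = (2.1 * 3981e-6 * 5.7) / 4
Vout = 0.04765257 / 4 V
Vout = 0.01191314 V = 11.9131 mV

11.9131 mV


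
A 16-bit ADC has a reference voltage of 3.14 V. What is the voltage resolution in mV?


The resolution (LSB) of an ADC is Vref / 2^n.
LSB = 3.14 / 2^16
LSB = 3.14 / 65536
LSB = 4.791e-05 V = 0.0479126 mV

0.0479126 mV


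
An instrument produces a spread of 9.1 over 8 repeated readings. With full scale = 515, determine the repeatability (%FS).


Repeatability = (spread / full scale) * 100%.
R = (9.1 / 515) * 100
R = 1.767 %FS

1.767 %FS


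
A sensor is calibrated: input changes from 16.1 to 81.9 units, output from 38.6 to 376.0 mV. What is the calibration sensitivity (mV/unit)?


Sensitivity = (y2 - y1) / (x2 - x1).
S = (376.0 - 38.6) / (81.9 - 16.1)
S = 337.4 / 65.8
S = 5.1277 mV/unit

5.1277 mV/unit


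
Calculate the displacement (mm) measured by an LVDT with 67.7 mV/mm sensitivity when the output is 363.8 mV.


Displacement = Vout / sensitivity.
d = 363.8 / 67.7
d = 5.374 mm

5.374 mm


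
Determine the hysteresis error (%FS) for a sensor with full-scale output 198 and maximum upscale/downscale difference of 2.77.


Hysteresis = (max difference / full scale) * 100%.
H = (2.77 / 198) * 100
H = 1.399 %FS

1.399 %FS


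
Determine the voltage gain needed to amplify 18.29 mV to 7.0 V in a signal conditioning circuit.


Gain = Vout / Vin (converting to same units).
G = 7.0 V / 18.29 mV
G = 7000.0 mV / 18.29 mV
G = 382.72

382.72


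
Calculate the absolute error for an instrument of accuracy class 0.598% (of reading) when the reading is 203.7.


Absolute error = (accuracy% / 100) * reading.
Error = (0.598 / 100) * 203.7
Error = 0.00598 * 203.7
Error = 1.2181

1.2181


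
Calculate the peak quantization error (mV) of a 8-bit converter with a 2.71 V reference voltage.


The maximum quantization error is +/- LSB/2.
LSB = Vref / 2^n = 2.71 / 256 = 0.01058594 V
Max error = LSB / 2 = 0.01058594 / 2 = 0.00529297 V
Max error = 5.293 mV

5.293 mV


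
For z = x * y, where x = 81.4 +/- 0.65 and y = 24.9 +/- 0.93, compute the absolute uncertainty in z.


For a product z = x*y, the relative uncertainty is:
uz/z = sqrt((ux/x)^2 + (uy/y)^2)
Relative uncertainties: ux/x = 0.65/81.4 = 0.007985
uy/y = 0.93/24.9 = 0.037349
z = 81.4 * 24.9 = 2026.9
uz = 2026.9 * sqrt(0.007985^2 + 0.037349^2) = 77.413

77.413


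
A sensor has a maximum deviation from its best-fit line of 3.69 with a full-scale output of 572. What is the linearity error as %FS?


Linearity error = (max deviation / full scale) * 100%.
Linearity = (3.69 / 572) * 100
Linearity = 0.645 %FS

0.645 %FS


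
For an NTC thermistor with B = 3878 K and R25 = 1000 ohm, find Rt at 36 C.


NTC thermistor equation: Rt = R25 * exp(B * (1/T - 1/T25)).
T in Kelvin: 309.15 K, T25 = 298.15 K
1/T - 1/T25 = 1/309.15 - 1/298.15 = -0.00011934
B * (1/T - 1/T25) = 3878 * -0.00011934 = -0.4628
Rt = 1000 * exp(-0.4628) = 629.5 ohm

629.5 ohm


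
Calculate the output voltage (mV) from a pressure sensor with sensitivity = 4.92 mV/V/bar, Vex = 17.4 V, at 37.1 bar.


Output = sensitivity * Vex * P.
Vout = 4.92 * 17.4 * 37.1
Vout = 85.608 * 37.1
Vout = 3176.06 mV

3176.06 mV
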